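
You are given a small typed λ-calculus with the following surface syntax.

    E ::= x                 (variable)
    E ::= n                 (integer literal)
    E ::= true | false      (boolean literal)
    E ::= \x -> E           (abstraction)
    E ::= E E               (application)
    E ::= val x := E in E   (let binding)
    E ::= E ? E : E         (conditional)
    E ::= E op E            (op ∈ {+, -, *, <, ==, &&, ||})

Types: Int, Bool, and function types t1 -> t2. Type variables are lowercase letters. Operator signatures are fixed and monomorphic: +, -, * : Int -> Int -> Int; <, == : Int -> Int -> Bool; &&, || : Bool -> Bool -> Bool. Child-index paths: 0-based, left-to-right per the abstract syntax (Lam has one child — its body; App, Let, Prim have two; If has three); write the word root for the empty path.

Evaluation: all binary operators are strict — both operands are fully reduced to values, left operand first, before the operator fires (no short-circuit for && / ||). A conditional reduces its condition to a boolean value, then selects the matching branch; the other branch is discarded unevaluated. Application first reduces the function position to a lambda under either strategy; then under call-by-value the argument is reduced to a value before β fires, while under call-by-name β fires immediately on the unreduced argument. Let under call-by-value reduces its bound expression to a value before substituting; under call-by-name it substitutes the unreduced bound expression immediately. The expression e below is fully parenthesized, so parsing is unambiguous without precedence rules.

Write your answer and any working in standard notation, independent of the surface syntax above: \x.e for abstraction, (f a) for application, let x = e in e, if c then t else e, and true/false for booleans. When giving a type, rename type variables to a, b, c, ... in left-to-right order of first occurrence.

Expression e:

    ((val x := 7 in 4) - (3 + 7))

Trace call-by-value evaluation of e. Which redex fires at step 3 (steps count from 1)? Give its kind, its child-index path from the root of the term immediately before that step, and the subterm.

Answer: delta at root : (4 - 10)

Derivation:
step 0: ((let x = 7 in 4) - (3 + 7))
step 1: [let@0] (4 - (3 + 7))
step 2: [delta@1] (4 - 10)
step 3: [delta@root] -6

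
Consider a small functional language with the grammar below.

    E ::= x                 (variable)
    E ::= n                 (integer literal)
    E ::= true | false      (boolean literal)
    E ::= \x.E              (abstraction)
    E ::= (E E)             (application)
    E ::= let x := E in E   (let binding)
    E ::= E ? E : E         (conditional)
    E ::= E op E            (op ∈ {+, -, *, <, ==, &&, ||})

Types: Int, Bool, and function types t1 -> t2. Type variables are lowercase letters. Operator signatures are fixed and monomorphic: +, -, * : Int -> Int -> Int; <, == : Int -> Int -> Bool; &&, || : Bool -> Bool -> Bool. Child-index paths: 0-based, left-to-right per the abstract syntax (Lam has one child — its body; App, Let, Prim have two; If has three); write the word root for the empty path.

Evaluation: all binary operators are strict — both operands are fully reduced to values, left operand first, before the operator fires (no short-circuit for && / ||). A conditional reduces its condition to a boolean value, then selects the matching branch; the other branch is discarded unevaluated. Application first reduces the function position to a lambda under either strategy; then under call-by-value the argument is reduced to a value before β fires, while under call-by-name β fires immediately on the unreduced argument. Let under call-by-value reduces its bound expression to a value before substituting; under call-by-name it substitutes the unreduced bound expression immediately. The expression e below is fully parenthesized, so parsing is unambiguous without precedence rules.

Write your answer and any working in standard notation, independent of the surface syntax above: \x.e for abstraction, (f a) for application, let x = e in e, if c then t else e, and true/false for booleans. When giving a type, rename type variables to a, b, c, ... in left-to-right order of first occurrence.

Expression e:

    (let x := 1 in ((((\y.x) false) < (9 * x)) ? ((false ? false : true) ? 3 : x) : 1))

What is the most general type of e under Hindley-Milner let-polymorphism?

Answer: Int

Derivation:
let x : Int
x : Int
\y._ : a -> Int
  unify a -> Int ~ Bool -> b
  unify a ~ Bool
  unify Int ~ b
_ _ : Int
  unify Int ~ Int
  unify Int ~ Int
x : Int
  unify Int ~ Int
  unify Int ~ Int
  unify Bool ~ Bool
  unify Bool ~ Bool
  unify Bool ~ Bool
  unify Bool ~ Bool
x : Int
  unify Int ~ Int
  unify Int ~ Int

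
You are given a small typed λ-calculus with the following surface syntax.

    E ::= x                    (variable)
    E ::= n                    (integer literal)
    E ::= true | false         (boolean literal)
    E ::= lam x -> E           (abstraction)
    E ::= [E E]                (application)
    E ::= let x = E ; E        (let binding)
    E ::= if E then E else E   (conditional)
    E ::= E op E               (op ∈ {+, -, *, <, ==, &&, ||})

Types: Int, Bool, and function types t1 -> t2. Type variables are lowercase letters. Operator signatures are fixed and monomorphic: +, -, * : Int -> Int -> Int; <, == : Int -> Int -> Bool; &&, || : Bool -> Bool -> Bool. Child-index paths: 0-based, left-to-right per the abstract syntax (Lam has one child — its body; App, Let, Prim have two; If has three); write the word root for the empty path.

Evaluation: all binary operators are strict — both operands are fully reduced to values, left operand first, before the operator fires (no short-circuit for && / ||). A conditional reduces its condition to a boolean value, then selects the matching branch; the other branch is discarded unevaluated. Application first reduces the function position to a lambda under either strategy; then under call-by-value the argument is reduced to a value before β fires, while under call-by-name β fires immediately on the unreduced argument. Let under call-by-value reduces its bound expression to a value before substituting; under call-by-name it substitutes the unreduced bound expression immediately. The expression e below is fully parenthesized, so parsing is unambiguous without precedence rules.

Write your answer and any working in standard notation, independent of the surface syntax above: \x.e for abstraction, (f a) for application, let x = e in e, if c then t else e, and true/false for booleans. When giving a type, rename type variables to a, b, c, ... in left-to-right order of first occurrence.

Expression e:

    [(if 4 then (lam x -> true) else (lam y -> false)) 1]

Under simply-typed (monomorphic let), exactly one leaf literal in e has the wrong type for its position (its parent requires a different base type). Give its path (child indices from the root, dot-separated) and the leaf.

Derivation:
  unify Int ~ Bool
  FAIL: mismatch Int ~ Bool

Answer: 0.0 : 4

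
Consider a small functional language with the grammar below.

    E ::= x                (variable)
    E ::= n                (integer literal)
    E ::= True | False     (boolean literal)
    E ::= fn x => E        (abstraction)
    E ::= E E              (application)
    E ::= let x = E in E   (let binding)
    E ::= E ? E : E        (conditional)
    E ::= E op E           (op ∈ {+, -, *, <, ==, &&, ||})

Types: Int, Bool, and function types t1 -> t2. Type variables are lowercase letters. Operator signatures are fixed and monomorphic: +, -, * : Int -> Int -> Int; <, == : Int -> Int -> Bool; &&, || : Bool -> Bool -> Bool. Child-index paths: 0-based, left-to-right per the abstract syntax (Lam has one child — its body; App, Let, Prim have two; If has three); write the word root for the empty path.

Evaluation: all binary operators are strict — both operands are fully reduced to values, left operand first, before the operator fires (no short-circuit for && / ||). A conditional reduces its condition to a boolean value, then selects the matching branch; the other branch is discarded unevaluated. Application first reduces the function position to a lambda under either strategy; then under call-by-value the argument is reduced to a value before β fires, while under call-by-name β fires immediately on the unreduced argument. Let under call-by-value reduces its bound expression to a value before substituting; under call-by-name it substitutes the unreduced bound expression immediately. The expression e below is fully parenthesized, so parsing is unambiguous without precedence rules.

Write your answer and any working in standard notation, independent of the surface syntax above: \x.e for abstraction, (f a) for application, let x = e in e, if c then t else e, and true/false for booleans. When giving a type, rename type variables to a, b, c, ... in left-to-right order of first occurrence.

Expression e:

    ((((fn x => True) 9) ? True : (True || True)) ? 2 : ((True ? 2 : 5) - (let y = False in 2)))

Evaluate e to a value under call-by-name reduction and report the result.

Trace:
step 0: (if (if ((\x.true) 9) then true else (true || true)) then 2 else ((if true then 2 else 5) - (let y = false in 2)))
step 1: [beta@0.0] (if (if true then true else (true || true)) then 2 else ((if true then 2 else 5) - (let y = false in 2)))
step 2: [if@0] (if true then 2 else ((if true then 2 else 5) - (let y = false in 2)))
step 3: [if@root] 2

Answer: 2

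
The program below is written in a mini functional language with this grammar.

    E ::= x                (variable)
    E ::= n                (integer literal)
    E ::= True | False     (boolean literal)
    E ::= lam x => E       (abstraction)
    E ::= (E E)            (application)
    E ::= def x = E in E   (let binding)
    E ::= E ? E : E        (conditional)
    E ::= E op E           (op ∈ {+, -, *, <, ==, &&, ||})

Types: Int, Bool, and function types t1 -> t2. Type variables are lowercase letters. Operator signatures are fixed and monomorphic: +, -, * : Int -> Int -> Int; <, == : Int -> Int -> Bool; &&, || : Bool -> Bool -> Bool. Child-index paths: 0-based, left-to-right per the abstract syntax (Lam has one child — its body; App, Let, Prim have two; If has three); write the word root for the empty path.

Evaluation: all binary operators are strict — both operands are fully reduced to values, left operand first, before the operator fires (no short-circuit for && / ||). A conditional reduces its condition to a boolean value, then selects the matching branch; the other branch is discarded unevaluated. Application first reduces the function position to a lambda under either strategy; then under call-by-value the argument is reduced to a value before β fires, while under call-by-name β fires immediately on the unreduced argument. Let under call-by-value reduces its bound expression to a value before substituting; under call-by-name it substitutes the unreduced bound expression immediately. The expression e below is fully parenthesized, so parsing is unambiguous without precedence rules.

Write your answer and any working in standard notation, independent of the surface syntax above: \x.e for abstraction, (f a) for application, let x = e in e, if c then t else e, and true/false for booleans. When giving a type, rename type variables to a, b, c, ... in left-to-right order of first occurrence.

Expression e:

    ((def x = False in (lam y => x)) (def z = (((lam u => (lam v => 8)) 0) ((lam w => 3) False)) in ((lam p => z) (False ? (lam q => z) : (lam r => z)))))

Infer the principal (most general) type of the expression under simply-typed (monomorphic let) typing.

Answer: Bool

Working:
let x : Bool
x : Bool
\y._ : a -> Bool
\v._ : c -> Int
\u._ : b -> c -> Int
  unify b -> c -> Int ~ Int -> d
  unify b ~ Int
  unify c -> Int ~ d
_ _ : c -> Int
\w._ : e -> Int
  unify e -> Int ~ Bool -> f
  unify e ~ Bool
  unify Int ~ f
_ _ : Int
  unify c -> Int ~ Int -> g
  unify c ~ Int
  unify Int ~ g
_ _ : Int
let z : Int
z : Int
\p._ : h -> Int
  unify Bool ~ Bool
z : Int
\q._ : i -> Int
z : Int
\r._ : j -> Int
  unify i -> Int ~ j -> Int
  unify i ~ j
  unify Int ~ Int
  unify h -> Int ~ (j -> Int) -> k
  unify h ~ j -> Int
  unify Int ~ k
_ _ : Int
  unify a -> Bool ~ Int -> l
  unify a ~ Int
  unify Bool ~ l
_ _ : Bool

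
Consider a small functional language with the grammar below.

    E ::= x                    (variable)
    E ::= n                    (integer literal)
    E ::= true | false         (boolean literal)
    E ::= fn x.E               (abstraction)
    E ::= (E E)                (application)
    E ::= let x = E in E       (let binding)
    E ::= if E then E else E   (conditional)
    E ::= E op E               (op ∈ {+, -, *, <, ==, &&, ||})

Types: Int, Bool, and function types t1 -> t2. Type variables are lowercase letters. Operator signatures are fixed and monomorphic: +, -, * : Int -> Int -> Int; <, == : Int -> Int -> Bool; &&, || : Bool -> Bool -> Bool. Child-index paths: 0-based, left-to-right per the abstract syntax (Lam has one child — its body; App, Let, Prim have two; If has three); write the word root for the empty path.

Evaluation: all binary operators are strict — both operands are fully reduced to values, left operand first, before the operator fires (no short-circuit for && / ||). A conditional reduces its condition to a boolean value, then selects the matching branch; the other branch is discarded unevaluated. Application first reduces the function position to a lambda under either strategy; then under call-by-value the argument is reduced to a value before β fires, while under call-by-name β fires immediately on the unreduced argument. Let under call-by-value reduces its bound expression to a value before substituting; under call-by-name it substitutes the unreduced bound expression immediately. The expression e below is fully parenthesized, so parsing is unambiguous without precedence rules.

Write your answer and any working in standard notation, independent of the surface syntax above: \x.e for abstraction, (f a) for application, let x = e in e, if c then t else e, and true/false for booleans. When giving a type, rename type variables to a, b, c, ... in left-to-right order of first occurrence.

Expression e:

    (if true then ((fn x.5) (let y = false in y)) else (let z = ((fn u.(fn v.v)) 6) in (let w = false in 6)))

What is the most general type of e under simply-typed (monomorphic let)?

Answer: Int

Working:
  unify Bool ~ Bool
\x._ : a -> Int
let y : Bool
y : Bool
  unify a -> Int ~ Bool -> b
  unify a ~ Bool
  unify Int ~ b
_ _ : Int
v : d
\v._ : d -> d
\u._ : c -> d -> d
  unify c -> d -> d ~ Int -> e
  unify c ~ Int
  unify d -> d ~ e
_ _ : d -> d
let z : d -> d
let w : Bool
  unify Int ~ Int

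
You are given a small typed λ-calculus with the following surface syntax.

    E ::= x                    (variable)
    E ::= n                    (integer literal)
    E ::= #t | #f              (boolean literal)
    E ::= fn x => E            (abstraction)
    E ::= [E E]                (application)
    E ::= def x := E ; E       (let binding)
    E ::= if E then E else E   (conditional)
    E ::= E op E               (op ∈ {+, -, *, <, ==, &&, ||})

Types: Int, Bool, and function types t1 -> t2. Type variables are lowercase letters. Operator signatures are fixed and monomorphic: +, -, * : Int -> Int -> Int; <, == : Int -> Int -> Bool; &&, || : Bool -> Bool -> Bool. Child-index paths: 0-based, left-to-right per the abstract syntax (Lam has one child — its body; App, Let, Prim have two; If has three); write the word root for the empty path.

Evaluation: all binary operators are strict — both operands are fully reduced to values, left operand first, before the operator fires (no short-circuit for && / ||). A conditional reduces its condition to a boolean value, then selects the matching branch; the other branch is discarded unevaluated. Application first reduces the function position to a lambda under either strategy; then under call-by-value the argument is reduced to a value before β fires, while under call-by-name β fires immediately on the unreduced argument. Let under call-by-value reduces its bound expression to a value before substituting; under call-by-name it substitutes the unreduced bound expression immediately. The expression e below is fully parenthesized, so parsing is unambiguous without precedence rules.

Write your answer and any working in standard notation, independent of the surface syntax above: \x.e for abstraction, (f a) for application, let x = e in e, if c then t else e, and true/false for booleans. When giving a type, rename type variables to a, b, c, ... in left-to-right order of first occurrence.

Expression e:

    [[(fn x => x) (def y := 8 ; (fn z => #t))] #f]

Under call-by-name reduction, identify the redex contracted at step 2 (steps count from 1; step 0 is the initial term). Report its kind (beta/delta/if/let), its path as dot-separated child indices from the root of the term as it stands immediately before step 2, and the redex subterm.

Derivation:
step 0: (((\x.x) (let y = 8 in (\z.true))) false)
step 1: [beta@0] ((let y = 8 in (\z.true)) false)
step 2: [let@0] ((\z.true) false)

Answer: let at 0 : (let y = 8 in (\z.true))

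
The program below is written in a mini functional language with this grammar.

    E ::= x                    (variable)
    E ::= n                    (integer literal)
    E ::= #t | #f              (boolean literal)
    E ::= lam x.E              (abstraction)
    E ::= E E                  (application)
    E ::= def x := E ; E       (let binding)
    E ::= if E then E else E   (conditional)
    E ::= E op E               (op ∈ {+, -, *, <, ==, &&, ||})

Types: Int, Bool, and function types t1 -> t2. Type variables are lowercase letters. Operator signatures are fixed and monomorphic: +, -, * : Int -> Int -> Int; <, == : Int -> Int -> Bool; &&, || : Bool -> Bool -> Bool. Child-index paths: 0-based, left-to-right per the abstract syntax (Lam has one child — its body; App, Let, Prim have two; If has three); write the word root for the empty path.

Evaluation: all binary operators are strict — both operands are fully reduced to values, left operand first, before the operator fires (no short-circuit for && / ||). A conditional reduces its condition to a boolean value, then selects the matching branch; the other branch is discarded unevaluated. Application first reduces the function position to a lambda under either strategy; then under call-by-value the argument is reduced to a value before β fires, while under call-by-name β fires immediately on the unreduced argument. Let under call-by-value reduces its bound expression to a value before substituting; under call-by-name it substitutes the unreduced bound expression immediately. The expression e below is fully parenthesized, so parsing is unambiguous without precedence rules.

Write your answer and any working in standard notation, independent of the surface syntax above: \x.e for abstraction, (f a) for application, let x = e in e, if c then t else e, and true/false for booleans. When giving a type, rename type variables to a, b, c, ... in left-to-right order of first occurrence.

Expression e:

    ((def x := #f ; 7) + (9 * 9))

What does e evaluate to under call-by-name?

Derivation:
step 0: ((let x = false in 7) + (9 * 9))
step 1: [let@0] (7 + (9 * 9))
step 2: [delta@1] (7 + 81)
step 3: [delta@root] 88

Answer: 88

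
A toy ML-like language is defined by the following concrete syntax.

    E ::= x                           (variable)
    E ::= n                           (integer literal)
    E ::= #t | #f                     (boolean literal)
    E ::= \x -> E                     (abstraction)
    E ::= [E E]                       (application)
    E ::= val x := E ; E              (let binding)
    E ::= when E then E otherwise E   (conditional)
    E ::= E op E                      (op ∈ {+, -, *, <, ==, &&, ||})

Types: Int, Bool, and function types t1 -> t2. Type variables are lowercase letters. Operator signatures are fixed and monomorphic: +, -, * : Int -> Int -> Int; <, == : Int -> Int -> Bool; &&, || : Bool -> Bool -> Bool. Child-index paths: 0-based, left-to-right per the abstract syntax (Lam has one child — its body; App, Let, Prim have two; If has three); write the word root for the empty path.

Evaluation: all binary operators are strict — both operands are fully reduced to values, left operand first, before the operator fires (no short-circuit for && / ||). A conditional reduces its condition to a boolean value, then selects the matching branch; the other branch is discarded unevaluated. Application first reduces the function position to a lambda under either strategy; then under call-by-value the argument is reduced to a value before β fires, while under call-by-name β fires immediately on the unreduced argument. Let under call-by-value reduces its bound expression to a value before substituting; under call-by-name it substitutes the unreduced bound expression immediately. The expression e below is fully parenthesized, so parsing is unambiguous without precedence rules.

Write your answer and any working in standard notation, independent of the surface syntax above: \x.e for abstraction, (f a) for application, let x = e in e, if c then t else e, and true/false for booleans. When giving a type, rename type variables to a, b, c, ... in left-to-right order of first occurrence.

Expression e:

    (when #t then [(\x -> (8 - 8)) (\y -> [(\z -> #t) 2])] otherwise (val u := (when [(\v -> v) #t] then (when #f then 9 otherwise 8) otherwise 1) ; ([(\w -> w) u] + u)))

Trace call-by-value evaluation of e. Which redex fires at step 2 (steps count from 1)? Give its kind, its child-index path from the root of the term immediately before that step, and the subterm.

Answer: beta at root : ((\x.(8 - 8)) (\y.((\z.true) 2)))

Trace:
step 0: (if true then ((\x.(8 - 8)) (\y.((\z.true) 2))) else (let u = (if ((\v.v) true) then (if false then 9 else 8) else 1) in (((\w.w) u) + u)))
step 1: [if@root] ((\x.(8 - 8)) (\y.((\z.true) 2)))
step 2: [beta@root] (8 - 8)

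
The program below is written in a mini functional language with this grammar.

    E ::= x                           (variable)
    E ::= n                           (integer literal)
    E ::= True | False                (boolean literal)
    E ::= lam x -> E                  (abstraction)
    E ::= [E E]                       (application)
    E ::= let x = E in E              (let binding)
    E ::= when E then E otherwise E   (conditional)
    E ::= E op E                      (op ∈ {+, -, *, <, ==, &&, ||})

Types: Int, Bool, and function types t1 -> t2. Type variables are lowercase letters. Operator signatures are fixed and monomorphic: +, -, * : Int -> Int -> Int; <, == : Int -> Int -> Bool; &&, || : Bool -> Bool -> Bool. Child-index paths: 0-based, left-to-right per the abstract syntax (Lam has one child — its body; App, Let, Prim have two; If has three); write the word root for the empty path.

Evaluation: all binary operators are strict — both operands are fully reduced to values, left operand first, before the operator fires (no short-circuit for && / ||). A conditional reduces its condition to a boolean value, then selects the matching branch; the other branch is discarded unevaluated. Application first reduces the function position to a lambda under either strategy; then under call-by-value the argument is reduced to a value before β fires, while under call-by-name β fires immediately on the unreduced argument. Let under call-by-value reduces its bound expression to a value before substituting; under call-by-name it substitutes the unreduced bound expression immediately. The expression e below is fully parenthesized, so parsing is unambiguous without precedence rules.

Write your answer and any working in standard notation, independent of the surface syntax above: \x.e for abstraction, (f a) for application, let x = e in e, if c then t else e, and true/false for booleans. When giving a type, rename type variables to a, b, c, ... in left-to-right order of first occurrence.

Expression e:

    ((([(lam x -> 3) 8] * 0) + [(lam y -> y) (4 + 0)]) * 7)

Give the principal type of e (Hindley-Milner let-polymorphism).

Answer: Int

Trace:
\x._ : a -> Int
  unify a -> Int ~ Int -> b
  unify a ~ Int
  unify Int ~ b
_ _ : Int
  unify Int ~ Int
  unify Int ~ Int
  unify Int ~ Int
y : c
\y._ : c -> c
  unify Int ~ Int
  unify Int ~ Int
  unify c -> c ~ Int -> d
  unify c ~ Int
  unify Int ~ d
_ _ : Int
  unify Int ~ Int
  unify Int ~ Int
  unify Int ~ Int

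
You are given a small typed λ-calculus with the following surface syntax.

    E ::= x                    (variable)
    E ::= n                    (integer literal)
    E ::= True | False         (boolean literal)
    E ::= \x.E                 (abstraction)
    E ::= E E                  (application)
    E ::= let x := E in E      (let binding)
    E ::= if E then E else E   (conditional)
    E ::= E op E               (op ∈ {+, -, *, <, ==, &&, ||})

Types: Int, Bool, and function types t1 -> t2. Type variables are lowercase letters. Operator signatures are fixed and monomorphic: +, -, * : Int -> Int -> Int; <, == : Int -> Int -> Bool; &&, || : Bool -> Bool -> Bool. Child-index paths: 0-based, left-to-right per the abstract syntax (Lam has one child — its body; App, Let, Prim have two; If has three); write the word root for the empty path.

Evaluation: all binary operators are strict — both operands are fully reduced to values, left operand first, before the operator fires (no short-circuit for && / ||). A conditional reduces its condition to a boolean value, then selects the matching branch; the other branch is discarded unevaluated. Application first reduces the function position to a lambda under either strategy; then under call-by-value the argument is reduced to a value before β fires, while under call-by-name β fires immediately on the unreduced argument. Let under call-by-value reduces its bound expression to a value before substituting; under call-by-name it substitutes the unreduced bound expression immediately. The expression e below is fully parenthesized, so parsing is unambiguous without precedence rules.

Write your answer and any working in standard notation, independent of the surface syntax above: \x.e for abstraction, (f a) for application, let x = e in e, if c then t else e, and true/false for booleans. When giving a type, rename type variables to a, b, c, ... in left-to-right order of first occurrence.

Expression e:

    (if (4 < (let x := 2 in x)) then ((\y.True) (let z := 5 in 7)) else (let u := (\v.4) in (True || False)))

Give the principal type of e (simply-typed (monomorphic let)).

Working:
  unify Int ~ Int
let x : Int
x : Int
  unify Int ~ Int
  unify Bool ~ Bool
\y._ : a -> Bool
let z : Int
  unify a -> Bool ~ Int -> b
  unify a ~ Int
  unify Bool ~ b
_ _ : Bool
\v._ : c -> Int
let u : c -> Int
  unify Bool ~ Bool
  unify Bool ~ Bool
  unify Bool ~ Bool

Answer: Bool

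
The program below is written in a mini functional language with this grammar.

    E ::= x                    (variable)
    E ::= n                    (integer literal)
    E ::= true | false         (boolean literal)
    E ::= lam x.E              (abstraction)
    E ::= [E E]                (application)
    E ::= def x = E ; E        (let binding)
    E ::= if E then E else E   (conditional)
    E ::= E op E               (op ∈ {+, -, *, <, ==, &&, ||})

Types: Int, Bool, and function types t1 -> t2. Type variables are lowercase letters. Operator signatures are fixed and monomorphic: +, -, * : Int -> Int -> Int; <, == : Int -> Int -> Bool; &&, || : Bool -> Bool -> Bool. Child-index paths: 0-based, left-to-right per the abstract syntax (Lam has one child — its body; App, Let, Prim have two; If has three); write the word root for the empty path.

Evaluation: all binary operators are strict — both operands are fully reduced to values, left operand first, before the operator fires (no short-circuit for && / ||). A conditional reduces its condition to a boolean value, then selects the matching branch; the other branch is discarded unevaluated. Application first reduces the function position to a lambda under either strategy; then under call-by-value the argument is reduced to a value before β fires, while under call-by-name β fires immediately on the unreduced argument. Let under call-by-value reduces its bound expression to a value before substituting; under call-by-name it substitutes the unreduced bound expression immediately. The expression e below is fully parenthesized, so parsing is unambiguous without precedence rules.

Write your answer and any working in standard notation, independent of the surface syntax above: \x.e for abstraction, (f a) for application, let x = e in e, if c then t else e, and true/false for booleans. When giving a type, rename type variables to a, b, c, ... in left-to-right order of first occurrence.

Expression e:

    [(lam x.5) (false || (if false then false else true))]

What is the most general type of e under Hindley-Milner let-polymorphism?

Trace:
\x._ : a -> Int
  unify Bool ~ Bool
  unify Bool ~ Bool
  unify Bool ~ Bool
  unify Bool ~ Bool
  unify a -> Int ~ Bool -> b
  unify a ~ Bool
  unify Int ~ b
_ _ : Int

Answer: Int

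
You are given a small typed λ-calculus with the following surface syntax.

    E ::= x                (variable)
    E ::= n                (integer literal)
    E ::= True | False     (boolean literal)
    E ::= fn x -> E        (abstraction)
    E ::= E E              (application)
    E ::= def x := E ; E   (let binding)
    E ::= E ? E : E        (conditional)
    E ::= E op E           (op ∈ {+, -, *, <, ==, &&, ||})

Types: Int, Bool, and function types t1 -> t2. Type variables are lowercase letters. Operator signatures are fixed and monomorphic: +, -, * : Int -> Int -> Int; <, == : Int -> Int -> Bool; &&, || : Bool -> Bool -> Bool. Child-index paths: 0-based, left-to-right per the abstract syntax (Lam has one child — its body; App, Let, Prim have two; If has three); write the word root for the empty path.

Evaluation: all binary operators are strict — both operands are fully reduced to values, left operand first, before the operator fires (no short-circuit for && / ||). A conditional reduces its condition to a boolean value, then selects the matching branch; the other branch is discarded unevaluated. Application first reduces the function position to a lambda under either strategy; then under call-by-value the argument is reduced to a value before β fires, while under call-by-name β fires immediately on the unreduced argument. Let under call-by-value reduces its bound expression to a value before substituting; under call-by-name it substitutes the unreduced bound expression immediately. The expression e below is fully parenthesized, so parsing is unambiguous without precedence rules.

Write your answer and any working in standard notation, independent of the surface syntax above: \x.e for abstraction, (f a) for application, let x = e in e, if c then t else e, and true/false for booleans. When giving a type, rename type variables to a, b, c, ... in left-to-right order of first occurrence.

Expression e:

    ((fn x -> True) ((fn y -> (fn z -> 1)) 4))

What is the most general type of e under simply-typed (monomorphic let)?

Trace:
\x._ : a -> Bool
\z._ : c -> Int
\y._ : b -> c -> Int
  unify b -> c -> Int ~ Int -> d
  unify b ~ Int
  unify c -> Int ~ d
_ _ : c -> Int
  unify a -> Bool ~ (c -> Int) -> e
  unify a ~ c -> Int
  unify Bool ~ e
_ _ : Bool

Answer: Bool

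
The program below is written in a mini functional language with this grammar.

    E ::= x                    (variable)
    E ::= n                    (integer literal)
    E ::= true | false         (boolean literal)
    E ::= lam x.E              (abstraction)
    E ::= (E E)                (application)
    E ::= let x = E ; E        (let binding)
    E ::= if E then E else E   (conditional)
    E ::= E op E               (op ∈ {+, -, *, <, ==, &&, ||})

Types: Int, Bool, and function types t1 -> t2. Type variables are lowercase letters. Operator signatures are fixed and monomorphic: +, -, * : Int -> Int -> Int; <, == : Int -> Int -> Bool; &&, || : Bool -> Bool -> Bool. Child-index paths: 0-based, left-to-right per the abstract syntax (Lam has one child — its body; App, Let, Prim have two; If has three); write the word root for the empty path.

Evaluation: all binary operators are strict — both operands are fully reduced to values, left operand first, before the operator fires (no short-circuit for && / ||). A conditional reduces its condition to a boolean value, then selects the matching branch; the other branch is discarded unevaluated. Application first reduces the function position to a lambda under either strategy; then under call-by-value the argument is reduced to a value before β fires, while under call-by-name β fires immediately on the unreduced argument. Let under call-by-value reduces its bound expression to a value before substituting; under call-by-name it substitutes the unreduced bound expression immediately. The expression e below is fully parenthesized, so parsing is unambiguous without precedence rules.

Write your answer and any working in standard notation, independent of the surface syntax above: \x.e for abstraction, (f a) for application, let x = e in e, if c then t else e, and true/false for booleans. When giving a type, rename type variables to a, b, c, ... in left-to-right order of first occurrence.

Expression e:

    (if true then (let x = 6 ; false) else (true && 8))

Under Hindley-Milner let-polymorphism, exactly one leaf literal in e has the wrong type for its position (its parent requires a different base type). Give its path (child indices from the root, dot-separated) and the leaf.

Trace:
  unify Bool ~ Bool
let x : Int
  unify Bool ~ Bool
  unify Int ~ Bool
  FAIL: mismatch Int ~ Bool

Answer: 2.1 : 8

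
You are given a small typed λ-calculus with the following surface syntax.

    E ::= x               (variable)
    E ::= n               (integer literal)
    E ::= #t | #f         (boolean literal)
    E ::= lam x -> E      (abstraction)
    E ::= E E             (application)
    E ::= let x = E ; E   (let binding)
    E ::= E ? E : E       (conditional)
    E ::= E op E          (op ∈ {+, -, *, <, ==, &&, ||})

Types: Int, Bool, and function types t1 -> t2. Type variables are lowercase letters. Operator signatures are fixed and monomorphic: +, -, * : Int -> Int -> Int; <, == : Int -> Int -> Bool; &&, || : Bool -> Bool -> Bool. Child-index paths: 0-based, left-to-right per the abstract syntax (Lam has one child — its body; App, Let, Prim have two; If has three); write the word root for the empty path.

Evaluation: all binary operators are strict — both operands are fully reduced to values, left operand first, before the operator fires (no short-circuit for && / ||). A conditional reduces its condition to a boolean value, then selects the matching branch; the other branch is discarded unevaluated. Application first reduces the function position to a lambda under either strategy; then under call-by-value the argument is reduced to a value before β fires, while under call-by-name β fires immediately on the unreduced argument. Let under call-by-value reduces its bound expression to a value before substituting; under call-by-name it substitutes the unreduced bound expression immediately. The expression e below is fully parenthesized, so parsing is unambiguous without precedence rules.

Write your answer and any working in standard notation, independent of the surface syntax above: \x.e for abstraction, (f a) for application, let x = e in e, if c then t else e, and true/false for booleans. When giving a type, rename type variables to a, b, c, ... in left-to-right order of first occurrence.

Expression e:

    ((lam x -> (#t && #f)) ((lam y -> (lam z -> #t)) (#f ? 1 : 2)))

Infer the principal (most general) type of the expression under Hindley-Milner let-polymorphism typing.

Answer: Bool

Working:
  unify Bool ~ Bool
  unify Bool ~ Bool
\x._ : a -> Bool
\z._ : c -> Bool
\y._ : b -> c -> Bool
  unify Bool ~ Bool
  unify Int ~ Int
  unify b -> c -> Bool ~ Int -> d
  unify b ~ Int
  unify c -> Bool ~ d
_ _ : c -> Bool
  unify a -> Bool ~ (c -> Bool) -> e
  unify a ~ c -> Bool
  unify Bool ~ e
_ _ : Bool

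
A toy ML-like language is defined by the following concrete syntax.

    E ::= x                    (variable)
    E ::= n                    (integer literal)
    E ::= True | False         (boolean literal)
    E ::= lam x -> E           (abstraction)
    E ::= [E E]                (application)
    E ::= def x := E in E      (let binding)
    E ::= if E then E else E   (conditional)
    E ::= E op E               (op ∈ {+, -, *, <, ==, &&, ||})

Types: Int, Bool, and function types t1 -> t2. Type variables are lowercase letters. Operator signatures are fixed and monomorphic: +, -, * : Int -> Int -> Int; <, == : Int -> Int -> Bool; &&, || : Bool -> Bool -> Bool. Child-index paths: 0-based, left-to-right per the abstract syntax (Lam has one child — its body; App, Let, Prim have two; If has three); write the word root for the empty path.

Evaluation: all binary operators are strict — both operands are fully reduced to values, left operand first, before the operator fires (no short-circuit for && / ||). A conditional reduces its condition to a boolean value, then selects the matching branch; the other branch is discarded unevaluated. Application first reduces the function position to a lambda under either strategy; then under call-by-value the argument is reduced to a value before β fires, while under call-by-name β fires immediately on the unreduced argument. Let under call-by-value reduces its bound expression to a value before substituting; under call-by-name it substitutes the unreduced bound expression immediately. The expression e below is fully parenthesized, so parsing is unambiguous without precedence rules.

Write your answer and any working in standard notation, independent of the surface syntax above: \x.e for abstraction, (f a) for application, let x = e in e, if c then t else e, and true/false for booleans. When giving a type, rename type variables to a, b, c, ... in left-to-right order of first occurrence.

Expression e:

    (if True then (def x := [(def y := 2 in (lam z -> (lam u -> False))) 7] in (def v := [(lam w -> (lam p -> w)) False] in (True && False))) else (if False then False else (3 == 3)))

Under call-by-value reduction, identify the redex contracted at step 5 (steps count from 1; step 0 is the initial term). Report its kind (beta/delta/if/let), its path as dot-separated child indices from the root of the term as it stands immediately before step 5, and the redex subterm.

Answer: beta at 0 : ((\w.(\p.w)) false)

Trace:
step 0: (if true then (let x = ((let y = 2 in (\z.(\u.false))) 7) in (let v = ((\w.(\p.w)) false) in (true && false))) else (if false then false else (3 == 3)))
step 1: [if@root] (let x = ((let y = 2 in (\z.(\u.false))) 7) in (let v = ((\w.(\p.w)) false) in (true && false)))
step 2: [let@0.0] (let x = ((\z.(\u.false)) 7) in (let v = ((\w.(\p.w)) false) in (true && false)))
step 3: [beta@0] (let x = (\u.false) in (let v = ((\w.(\p.w)) false) in (true && false)))
step 4: [let@root] (let v = ((\w.(\p.w)) false) in (true && false))
step 5: [beta@0] (let v = (\p.false) in (true && false))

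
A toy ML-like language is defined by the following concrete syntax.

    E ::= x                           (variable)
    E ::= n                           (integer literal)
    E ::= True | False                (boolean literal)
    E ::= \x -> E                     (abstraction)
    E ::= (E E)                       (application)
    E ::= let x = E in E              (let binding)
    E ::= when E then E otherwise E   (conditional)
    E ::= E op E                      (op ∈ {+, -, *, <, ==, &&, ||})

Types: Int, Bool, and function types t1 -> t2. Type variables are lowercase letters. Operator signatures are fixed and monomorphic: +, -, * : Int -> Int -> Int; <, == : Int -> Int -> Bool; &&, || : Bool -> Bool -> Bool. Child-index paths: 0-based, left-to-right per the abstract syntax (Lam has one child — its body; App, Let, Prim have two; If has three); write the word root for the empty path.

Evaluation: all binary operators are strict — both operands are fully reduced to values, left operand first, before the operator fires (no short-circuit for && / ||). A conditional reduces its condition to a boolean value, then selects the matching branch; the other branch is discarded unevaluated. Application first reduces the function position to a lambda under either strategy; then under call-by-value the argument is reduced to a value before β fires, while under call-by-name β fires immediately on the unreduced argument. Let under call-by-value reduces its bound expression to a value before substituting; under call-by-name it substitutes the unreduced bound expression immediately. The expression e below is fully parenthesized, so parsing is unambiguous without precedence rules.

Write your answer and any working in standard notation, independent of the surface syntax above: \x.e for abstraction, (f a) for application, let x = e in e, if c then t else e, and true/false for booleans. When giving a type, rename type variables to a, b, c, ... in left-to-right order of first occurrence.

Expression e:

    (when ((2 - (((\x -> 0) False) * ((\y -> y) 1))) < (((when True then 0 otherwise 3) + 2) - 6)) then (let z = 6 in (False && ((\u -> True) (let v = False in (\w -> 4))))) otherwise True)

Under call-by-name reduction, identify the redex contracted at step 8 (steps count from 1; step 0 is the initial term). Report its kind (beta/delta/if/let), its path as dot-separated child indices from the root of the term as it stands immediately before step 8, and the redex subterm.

Answer: delta at 0 : (2 < -4)

Trace:
step 0: (if ((2 - (((\x.0) false) * ((\y.y) 1))) < (((if true then 0 else 3) + 2) - 6)) then (let z = 6 in (false && ((\u.true) (let v = false in (\w.4))))) else true)
step 1: [beta@0.0.1.0] (if ((2 - (0 * ((\y.y) 1))) < (((if true then 0 else 3) + 2) - 6)) then (let z = 6 in (false && ((\u.true) (let v = false in (\w.4))))) else true)
step 2: [beta@0.0.1.1] (if ((2 - (0 * 1)) < (((if true then 0 else 3) + 2) - 6)) then (let z = 6 in (false && ((\u.true) (let v = false in (\w.4))))) else true)
step 3: [delta@0.0.1] (if ((2 - 0) < (((if true then 0 else 3) + 2) - 6)) then (let z = 6 in (false && ((\u.true) (let v = false in (\w.4))))) else true)
step 4: [delta@0.0] (if (2 < (((if true then 0 else 3) + 2) - 6)) then (let z = 6 in (false && ((\u.true) (let v = false in (\w.4))))) else true)
step 5: [if@0.1.0.0] (if (2 < ((0 + 2) - 6)) then (let z = 6 in (false && ((\u.true) (let v = false in (\w.4))))) else true)
step 6: [delta@0.1.0] (if (2 < (2 - 6)) then (let z = 6 in (false && ((\u.true) (let v = false in (\w.4))))) else true)
step 7: [delta@0.1] (if (2 < -4) then (let z = 6 in (false && ((\u.true) (let v = false in (\w.4))))) else true)
step 8: [delta@0] (if false then (let z = 6 in (false && ((\u.true) (let v = false in (\w.4))))) else true)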